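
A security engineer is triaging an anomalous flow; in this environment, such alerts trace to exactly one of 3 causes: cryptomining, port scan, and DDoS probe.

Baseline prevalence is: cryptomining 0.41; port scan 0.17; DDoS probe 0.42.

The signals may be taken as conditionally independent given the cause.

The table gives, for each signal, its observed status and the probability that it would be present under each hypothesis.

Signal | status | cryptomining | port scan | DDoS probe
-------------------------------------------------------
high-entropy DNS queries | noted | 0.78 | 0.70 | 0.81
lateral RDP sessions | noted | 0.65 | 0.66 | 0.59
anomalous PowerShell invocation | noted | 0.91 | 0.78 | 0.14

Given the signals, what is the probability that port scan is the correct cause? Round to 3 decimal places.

0.220

For each hypothesis, the unnormalized posterior weight is prior × product of the signal likelihoods:
  cryptomining: 0.41 × 0.78 × 0.65 × 0.91 = 0.18916
  port scan: 0.17 × 0.70 × 0.66 × 0.78 = 0.061261
  DDoS probe: 0.42 × 0.81 × 0.59 × 0.14 = 0.028101
Normalizing constant Z = 0.18916 + 0.061261 + 0.028101 = 0.27852.
P(port scan | evidence) = 0.061261 / 0.27852 ≈ 0.220.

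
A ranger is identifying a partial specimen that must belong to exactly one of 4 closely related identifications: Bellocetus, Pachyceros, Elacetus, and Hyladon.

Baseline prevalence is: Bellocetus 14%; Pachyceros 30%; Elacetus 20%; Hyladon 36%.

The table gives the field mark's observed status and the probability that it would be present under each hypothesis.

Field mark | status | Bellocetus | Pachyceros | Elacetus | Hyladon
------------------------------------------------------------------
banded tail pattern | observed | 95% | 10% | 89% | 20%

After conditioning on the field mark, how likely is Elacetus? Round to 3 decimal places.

Multiply each prior by the likelihood of the field mark:
  Bellocetus: 0.14 × 0.95 = 0.133
  Pachyceros: 0.30 × 0.10 = 0.03
  Elacetus: 0.20 × 0.89 = 0.178
  Hyladon: 0.36 × 0.20 = 0.072
Marginal likelihood of the evidence = 0.413.
P(Elacetus | evidence) = 0.178 / 0.413 ≈ 0.431.

0.431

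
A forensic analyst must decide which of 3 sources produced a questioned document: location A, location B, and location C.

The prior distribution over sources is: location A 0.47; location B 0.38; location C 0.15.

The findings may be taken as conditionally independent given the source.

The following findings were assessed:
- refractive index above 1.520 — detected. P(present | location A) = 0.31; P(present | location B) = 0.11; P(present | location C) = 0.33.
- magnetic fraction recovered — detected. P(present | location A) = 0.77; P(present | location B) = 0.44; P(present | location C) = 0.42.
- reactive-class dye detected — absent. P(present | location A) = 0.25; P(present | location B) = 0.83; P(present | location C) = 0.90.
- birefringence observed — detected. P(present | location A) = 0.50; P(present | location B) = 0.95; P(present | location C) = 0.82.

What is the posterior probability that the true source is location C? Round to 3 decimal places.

0.036

Multiply each prior by the joint likelihood of the evidence pattern (using 1 − P(present | H) for each absent finding):
  location A: 0.47 × 0.31 × 0.77 × (1 − 0.25) × 0.50 = 0.042071
  location B: 0.38 × 0.11 × 0.44 × (1 − 0.83) × 0.95 = 0.0029703
  location C: 0.15 × 0.33 × 0.42 × (1 − 0.90) × 0.82 = 0.0017048
Normalizing constant Z = 0.042071 + 0.0029703 + 0.0017048 = 0.046746.
P(location C | evidence) = 0.0017048 / 0.046746 ≈ 0.036.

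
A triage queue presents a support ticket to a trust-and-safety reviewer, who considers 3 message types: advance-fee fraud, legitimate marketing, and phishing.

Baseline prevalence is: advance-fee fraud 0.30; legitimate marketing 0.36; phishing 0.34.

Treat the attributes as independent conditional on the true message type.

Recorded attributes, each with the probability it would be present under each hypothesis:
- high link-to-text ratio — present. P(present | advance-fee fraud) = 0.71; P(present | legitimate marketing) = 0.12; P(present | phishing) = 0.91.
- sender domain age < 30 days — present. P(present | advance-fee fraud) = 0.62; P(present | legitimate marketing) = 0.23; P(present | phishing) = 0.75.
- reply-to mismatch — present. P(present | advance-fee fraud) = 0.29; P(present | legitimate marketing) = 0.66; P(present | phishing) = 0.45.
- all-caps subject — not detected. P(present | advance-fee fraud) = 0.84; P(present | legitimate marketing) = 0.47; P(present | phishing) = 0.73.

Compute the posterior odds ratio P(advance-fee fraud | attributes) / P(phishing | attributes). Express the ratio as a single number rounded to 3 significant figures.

Posterior odds equal prior odds times the likelihood ratio; only the two competing hypotheses matter (using 1 − P(present | H) for each absent attribute).
  advance-fee fraud: 0.30 × 0.71 × 0.62 × 0.29 × (1 − 0.84) = 0.0061276
  phishing: 0.34 × 0.91 × 0.75 × 0.45 × (1 − 0.73) = 0.028194
Posterior odds = 0.0061276 / 0.028194 ≈ 0.217.

0.217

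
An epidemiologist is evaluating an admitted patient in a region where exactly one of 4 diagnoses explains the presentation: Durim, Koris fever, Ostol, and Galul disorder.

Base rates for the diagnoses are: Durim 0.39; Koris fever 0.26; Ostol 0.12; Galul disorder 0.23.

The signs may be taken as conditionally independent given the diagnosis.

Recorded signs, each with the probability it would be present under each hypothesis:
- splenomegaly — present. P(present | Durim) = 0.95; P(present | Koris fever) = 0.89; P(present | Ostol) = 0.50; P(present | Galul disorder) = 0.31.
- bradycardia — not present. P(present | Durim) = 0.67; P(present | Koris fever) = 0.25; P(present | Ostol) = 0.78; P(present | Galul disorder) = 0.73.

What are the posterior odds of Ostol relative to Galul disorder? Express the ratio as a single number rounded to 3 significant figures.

Unnormalized posterior weight (prior times the sign likelihoods) for each of the two hypotheses (using 1 − P(present | H) for each absent sign):
  Ostol: 0.12 × 0.50 × (1 − 0.78) = 0.0132
  Galul disorder: 0.23 × 0.31 × (1 − 0.73) = 0.019251
Posterior odds = 0.0132 / 0.019251 ≈ 0.686.

0.686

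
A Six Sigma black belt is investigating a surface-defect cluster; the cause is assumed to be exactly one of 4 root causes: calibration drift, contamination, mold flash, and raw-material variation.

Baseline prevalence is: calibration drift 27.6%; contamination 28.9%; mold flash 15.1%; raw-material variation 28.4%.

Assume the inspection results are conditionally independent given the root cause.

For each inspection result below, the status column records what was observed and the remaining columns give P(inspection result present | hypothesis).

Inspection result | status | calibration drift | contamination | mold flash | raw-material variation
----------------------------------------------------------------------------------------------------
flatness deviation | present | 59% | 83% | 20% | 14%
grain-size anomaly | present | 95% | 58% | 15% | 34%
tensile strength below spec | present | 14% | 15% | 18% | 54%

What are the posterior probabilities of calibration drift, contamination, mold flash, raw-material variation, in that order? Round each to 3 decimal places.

0.428, 0.412, 0.016, 0.144

For each hypothesis, the unnormalized posterior weight is prior × product of the inspection result likelihoods:
  calibration drift: 0.276 × 0.59 × 0.95 × 0.14 = 0.021658
  contamination: 0.289 × 0.83 × 0.58 × 0.15 = 0.020869
  mold flash: 0.151 × 0.20 × 0.15 × 0.18 = 0.0008154
  raw-material variation: 0.284 × 0.14 × 0.34 × 0.54 = 0.0072999
Marginal likelihood of the evidence = 0.050642.
P(calibration drift | evidence) = 0.021658 / 0.050642 ≈ 0.428
P(contamination | evidence) = 0.020869 / 0.050642 ≈ 0.412
P(mold flash | evidence) = 0.0008154 / 0.050642 ≈ 0.016
P(raw-material variation | evidence) = 0.0072999 / 0.050642 ≈ 0.144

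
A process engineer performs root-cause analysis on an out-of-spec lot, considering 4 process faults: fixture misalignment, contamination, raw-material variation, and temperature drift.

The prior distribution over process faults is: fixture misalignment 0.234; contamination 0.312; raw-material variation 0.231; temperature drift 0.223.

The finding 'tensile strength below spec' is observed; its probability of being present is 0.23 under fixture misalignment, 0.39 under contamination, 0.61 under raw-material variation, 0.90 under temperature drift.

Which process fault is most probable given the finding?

temperature drift

For each hypothesis, the unnormalized posterior weight is prior × likelihood:
  fixture misalignment: 0.234 × 0.23 = 0.05382
  contamination: 0.312 × 0.39 = 0.12168
  raw-material variation: 0.231 × 0.61 = 0.14091
  temperature drift: 0.223 × 0.90 = 0.2007
Normalizing constant Z = 0.05382 + 0.12168 + 0.14091 + 0.2007 = 0.51711.
P(fixture misalignment | evidence) ≈ 0.05382 / 0.51711 ≈ 0.104
P(contamination | evidence) ≈ 0.12168 / 0.51711 ≈ 0.235
P(raw-material variation | evidence) ≈ 0.14091 / 0.51711 ≈ 0.272
P(temperature drift | evidence) ≈ 0.2007 / 0.51711 ≈ 0.388
The largest is 0.388, so temperature drift is most probable.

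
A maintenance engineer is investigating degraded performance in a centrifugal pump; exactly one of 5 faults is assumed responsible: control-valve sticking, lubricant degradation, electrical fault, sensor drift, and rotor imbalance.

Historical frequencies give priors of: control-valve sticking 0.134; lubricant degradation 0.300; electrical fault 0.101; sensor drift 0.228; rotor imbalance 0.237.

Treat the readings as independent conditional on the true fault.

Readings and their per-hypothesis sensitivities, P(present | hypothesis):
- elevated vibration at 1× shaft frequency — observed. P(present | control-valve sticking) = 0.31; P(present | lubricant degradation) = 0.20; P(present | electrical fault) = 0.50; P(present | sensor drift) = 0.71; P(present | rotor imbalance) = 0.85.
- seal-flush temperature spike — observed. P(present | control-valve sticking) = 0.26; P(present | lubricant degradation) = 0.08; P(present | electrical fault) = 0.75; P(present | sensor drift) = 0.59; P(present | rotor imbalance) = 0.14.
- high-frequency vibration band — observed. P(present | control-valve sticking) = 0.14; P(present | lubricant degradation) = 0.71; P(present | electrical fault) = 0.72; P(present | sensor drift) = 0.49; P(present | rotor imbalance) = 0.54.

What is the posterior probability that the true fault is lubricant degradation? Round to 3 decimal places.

0.036

For each hypothesis, the unnormalized posterior weight is prior × product of the reading likelihoods:
  control-valve sticking: 0.134 × 0.31 × 0.26 × 0.14 = 0.0015121
  lubricant degradation: 0.300 × 0.20 × 0.08 × 0.71 = 0.003408
  electrical fault: 0.101 × 0.50 × 0.75 × 0.72 = 0.02727
  sensor drift: 0.228 × 0.71 × 0.59 × 0.49 = 0.0468
  rotor imbalance: 0.237 × 0.85 × 0.14 × 0.54 = 0.01523
Normalizing constant Z = 0.0015121 + 0.003408 + 0.02727 + 0.0468 + 0.01523 = 0.094219.
P(lubricant degradation | evidence) = 0.003408 / 0.094219 ≈ 0.036.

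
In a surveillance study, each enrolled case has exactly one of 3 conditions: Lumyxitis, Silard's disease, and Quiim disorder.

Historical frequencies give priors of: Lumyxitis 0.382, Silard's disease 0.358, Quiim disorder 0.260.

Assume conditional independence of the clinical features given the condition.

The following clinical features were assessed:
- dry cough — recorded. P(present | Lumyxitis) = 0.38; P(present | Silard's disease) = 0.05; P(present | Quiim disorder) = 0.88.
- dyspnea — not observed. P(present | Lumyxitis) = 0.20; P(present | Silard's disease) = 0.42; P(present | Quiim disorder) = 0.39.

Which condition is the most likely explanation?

Quiim disorder

For each hypothesis, the unnormalized posterior weight is prior × product of the clinical feature likelihoods (using 1 − P(present | H) for each absent clinical feature):
  Lumyxitis: 0.382 × 0.38 × (1 − 0.20) = 0.11613
  Silard's disease: 0.358 × 0.05 × (1 − 0.42) = 0.010382
  Quiim disorder: 0.260 × 0.88 × (1 − 0.39) = 0.13957
Marginal likelihood of the evidence = 0.26608.
P(Lumyxitis | evidence) ≈ 0.11613 / 0.26608 ≈ 0.436
P(Silard's disease | evidence) ≈ 0.010382 / 0.26608 ≈ 0.039
P(Quiim disorder | evidence) ≈ 0.13957 / 0.26608 ≈ 0.525
The largest is 0.525, so Quiim disorder is most probable.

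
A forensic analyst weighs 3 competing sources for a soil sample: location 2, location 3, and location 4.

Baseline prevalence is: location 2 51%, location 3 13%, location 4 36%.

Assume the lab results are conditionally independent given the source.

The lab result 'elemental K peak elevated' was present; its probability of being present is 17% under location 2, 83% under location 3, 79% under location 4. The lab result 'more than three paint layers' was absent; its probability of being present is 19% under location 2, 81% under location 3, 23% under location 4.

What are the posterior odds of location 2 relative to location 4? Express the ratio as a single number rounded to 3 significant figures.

Posterior odds equal prior odds times the likelihood ratio; only the two competing hypotheses matter (using 1 − P(present | H) for each absent lab result).
  location 2: 0.51 × 0.17 × (1 − 0.19) = 0.070227
  location 4: 0.36 × 0.79 × (1 − 0.23) = 0.21899
Odds(location 2 : location 4) = 0.070227 / 0.21899 ≈ 0.321.

0.321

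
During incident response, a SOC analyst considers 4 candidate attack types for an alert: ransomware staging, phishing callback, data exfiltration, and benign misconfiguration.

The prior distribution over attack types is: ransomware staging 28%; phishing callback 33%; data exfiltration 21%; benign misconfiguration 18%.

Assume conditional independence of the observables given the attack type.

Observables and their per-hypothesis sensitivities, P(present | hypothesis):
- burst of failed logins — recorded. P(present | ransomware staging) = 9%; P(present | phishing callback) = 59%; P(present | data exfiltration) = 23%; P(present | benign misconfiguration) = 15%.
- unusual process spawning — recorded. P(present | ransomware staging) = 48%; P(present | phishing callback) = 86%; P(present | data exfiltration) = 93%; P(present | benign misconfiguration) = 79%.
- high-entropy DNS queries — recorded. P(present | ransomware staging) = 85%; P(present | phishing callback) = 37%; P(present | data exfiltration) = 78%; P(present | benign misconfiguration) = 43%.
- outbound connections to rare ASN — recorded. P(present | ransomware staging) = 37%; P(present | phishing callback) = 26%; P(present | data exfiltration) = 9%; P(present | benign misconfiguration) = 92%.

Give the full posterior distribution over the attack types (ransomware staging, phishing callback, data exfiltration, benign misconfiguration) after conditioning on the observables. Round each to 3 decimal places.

0.121, 0.511, 0.100, 0.268

By Bayes' rule with conditional independence, the unnormalized weight for each hypothesis is prior × ∏ likelihoods:
  ransomware staging: 0.28 × 0.09 × 0.48 × 0.85 × 0.37 = 0.0038042
  phishing callback: 0.33 × 0.59 × 0.86 × 0.37 × 0.26 = 0.016108
  data exfiltration: 0.21 × 0.23 × 0.93 × 0.78 × 0.09 = 0.0031533
  benign misconfiguration: 0.18 × 0.15 × 0.79 × 0.43 × 0.92 = 0.0084381
The unnormalized weights sum to 0.031504.
P(ransomware staging | evidence) = 0.0038042 / 0.031504 ≈ 0.121
P(phishing callback | evidence) = 0.016108 / 0.031504 ≈ 0.511
P(data exfiltration | evidence) = 0.0031533 / 0.031504 ≈ 0.100
P(benign misconfiguration | evidence) = 0.0084381 / 0.031504 ≈ 0.268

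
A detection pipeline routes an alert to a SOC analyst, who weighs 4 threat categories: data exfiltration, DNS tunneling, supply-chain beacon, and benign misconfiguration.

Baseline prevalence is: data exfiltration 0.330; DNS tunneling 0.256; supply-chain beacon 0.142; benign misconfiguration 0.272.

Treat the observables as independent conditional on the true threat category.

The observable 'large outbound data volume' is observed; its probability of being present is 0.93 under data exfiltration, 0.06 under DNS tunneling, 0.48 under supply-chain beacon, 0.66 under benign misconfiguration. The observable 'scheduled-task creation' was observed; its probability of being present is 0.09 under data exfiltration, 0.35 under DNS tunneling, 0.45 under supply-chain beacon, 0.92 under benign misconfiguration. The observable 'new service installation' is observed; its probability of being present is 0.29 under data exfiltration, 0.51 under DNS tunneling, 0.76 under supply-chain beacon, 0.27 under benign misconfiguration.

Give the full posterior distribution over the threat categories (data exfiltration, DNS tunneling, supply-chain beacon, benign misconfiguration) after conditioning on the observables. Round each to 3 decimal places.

Multiply each prior by the joint likelihood of the observable pattern:
  data exfiltration: 0.330 × 0.93 × 0.09 × 0.29 = 0.0080101
  DNS tunneling: 0.256 × 0.06 × 0.35 × 0.51 = 0.0027418
  supply-chain beacon: 0.142 × 0.48 × 0.45 × 0.76 = 0.023311
  benign misconfiguration: 0.272 × 0.66 × 0.92 × 0.27 = 0.044593
Marginal likelihood of the evidence = 0.078655.
P(data exfiltration | evidence) = 0.0080101 / 0.078655 ≈ 0.102
P(DNS tunneling | evidence) = 0.0027418 / 0.078655 ≈ 0.035
P(supply-chain beacon | evidence) = 0.023311 / 0.078655 ≈ 0.296
P(benign misconfiguration | evidence) = 0.044593 / 0.078655 ≈ 0.567

0.102, 0.035, 0.296, 0.567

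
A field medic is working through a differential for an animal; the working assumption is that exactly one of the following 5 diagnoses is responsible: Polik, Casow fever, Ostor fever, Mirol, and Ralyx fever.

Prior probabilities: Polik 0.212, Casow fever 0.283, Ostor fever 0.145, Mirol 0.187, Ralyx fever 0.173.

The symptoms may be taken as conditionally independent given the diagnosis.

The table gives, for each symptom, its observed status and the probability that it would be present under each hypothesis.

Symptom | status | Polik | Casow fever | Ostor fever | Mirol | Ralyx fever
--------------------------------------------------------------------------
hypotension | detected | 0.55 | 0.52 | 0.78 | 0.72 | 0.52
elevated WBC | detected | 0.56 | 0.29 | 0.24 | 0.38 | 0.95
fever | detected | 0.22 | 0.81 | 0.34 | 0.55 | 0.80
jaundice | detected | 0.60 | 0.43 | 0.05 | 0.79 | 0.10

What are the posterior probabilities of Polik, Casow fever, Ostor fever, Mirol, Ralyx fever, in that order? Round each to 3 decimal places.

0.163, 0.280, 0.009, 0.419, 0.129

For each hypothesis, the unnormalized posterior weight is prior × product of the symptom likelihoods:
  Polik: 0.212 × 0.55 × 0.56 × 0.22 × 0.60 = 0.0086191
  Casow fever: 0.283 × 0.52 × 0.29 × 0.81 × 0.43 = 0.014864
  Ostor fever: 0.145 × 0.78 × 0.24 × 0.34 × 0.05 = 0.00046145
  Mirol: 0.187 × 0.72 × 0.38 × 0.55 × 0.79 = 0.02223
  Ralyx fever: 0.173 × 0.52 × 0.95 × 0.80 × 0.10 = 0.006837
The unnormalized weights sum to 0.053012.
P(Polik | evidence) = 0.0086191 / 0.053012 ≈ 0.163
P(Casow fever | evidence) = 0.014864 / 0.053012 ≈ 0.280
P(Ostor fever | evidence) = 0.00046145 / 0.053012 ≈ 0.009
P(Mirol | evidence) = 0.02223 / 0.053012 ≈ 0.419
P(Ralyx fever | evidence) = 0.006837 / 0.053012 ≈ 0.129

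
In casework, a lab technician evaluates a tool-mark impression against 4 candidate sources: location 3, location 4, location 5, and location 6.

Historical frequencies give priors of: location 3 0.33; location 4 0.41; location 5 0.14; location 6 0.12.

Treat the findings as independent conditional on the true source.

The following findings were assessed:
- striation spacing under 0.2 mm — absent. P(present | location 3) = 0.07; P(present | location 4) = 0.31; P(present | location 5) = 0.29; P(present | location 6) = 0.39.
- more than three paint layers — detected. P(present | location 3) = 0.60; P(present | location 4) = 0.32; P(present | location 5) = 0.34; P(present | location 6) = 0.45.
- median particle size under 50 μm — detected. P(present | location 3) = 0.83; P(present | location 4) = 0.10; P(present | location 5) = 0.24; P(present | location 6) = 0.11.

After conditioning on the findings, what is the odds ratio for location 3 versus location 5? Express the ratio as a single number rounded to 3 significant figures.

Posterior odds equal prior odds times the likelihood ratio; only the two competing hypotheses matter (using 1 − P(present | H) for each absent finding).
  location 3: 0.33 × (1 − 0.07) × 0.60 × 0.83 = 0.15284
  location 5: 0.14 × (1 − 0.29) × 0.34 × 0.24 = 0.008111
Odds(location 3 : location 5) = 0.15284 / 0.008111 ≈ 18.8.

18.8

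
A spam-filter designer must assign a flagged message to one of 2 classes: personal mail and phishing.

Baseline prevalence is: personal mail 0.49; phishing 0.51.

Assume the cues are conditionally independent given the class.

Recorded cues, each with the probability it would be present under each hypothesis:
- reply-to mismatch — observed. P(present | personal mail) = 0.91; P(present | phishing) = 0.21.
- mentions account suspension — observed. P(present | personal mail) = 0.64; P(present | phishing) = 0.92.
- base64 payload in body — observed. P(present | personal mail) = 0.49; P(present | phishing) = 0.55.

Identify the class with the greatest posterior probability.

Multiply each prior by the joint likelihood of the cue pattern:
  personal mail: 0.49 × 0.91 × 0.64 × 0.49 = 0.13983
  phishing: 0.51 × 0.21 × 0.92 × 0.55 = 0.054193
Normalizing constant Z = 0.13983 + 0.054193 = 0.19403.
P(personal mail | evidence) ≈ 0.13983 / 0.19403 ≈ 0.721
P(phishing | evidence) ≈ 0.054193 / 0.19403 ≈ 0.279
The largest is 0.721, so personal mail is most probable.

personal mail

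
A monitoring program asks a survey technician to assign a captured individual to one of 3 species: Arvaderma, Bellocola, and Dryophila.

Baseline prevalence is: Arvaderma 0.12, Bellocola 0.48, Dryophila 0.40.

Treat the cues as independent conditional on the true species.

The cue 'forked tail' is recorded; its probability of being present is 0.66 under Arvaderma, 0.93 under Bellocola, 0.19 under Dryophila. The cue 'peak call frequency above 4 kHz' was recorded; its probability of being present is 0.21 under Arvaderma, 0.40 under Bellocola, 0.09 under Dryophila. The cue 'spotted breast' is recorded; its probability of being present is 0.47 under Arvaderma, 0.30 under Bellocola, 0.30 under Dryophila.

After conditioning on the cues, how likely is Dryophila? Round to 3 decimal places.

By Bayes' rule with conditional independence, the unnormalized weight for each hypothesis is prior × ∏ likelihoods:
  Arvaderma: 0.12 × 0.66 × 0.21 × 0.47 = 0.007817
  Bellocola: 0.48 × 0.93 × 0.40 × 0.30 = 0.053568
  Dryophila: 0.40 × 0.19 × 0.09 × 0.30 = 0.002052
Marginal likelihood of the evidence = 0.063437.
P(Dryophila | evidence) = 0.002052 / 0.063437 ≈ 0.032.

0.032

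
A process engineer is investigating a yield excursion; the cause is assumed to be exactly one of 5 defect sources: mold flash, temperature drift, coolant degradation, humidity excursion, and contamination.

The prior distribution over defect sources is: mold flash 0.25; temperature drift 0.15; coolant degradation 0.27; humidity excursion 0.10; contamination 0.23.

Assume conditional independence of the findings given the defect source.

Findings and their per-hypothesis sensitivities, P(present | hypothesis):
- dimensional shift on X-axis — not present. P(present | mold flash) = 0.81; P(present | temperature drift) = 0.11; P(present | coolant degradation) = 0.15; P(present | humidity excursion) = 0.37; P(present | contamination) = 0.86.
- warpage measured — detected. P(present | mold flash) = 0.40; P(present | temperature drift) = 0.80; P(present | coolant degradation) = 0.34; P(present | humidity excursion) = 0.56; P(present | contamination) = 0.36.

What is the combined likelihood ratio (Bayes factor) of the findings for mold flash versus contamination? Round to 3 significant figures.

Joint likelihood of the evidence pattern under each hypothesis (using 1 − P(present | H) for each absent finding):
  mold flash: (1 − 0.81) × 0.40 = 0.076
  contamination: (1 − 0.86) × 0.36 = 0.0504
Bayes factor = 0.076 / 0.0504 ≈ 1.51

1.51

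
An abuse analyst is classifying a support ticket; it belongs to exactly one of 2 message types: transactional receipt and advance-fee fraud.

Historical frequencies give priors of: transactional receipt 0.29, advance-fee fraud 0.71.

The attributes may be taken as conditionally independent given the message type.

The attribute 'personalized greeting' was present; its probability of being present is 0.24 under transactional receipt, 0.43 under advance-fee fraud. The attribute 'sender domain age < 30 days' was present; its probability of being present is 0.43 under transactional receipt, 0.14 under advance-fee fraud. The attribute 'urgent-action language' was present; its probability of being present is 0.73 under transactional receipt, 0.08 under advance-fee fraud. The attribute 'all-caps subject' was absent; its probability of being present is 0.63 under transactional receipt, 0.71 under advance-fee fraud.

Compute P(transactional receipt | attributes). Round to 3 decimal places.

Multiply each prior by the joint likelihood of the attribute pattern (using 1 − P(present | H) for each absent attribute):
  transactional receipt: 0.29 × 0.24 × 0.43 × 0.73 × (1 − 0.63) = 0.0080836
  advance-fee fraud: 0.71 × 0.43 × 0.14 × 0.08 × (1 − 0.71) = 0.00099161
The unnormalized weights sum to 0.0090752.
P(transactional receipt | evidence) = 0.0080836 / 0.0090752 ≈ 0.891.

0.891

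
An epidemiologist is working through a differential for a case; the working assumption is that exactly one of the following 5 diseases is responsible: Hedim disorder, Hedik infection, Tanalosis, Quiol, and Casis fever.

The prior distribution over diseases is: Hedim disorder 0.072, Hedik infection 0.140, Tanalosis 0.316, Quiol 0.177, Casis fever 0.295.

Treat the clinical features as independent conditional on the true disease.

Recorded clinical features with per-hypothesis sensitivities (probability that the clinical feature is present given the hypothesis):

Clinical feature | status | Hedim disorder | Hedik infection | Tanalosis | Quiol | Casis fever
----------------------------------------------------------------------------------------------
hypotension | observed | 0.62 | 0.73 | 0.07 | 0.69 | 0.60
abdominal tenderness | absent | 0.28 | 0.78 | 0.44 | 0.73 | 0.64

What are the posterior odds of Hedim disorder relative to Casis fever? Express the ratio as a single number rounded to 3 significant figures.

Posterior odds equal prior odds times the likelihood ratio; only the two competing hypotheses matter (using 1 − P(present | H) for each absent clinical feature).
  Hedim disorder: 0.072 × 0.62 × (1 − 0.28) = 0.032141
  Casis fever: 0.295 × 0.60 × (1 − 0.64) = 0.06372
Posterior odds = 0.032141 / 0.06372 ≈ 0.504.

0.504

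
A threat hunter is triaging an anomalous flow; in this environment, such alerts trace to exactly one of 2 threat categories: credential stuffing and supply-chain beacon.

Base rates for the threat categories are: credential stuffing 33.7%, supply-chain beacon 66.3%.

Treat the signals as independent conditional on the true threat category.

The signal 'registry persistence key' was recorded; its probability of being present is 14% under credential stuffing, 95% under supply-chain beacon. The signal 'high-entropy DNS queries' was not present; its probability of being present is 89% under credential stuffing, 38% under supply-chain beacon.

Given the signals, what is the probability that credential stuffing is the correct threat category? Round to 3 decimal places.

0.013

Multiply each prior by the joint likelihood of the signal pattern (using 1 − P(present | H) for each absent signal):
  credential stuffing: 0.337 × 0.14 × (1 − 0.89) = 0.0051898
  supply-chain beacon: 0.663 × 0.95 × (1 − 0.38) = 0.39051
Marginal likelihood of the evidence = 0.3957.
P(credential stuffing | evidence) = 0.0051898 / 0.3957 ≈ 0.013.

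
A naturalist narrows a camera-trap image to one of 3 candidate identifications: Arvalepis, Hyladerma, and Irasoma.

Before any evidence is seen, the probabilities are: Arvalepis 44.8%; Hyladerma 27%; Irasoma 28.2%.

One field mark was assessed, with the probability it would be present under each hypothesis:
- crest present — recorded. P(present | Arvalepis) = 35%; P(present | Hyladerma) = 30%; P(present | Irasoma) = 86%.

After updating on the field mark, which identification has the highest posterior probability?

For each hypothesis, the unnormalized posterior weight is prior × likelihood:
  Arvalepis: 0.448 × 0.35 = 0.1568
  Hyladerma: 0.270 × 0.30 = 0.081
  Irasoma: 0.282 × 0.86 = 0.24252
Marginal likelihood of the evidence = 0.48032.
P(Arvalepis | evidence) ≈ 0.1568 / 0.48032 ≈ 0.326
P(Hyladerma | evidence) ≈ 0.081 / 0.48032 ≈ 0.169
P(Irasoma | evidence) ≈ 0.24252 / 0.48032 ≈ 0.505
The largest is 0.505, so Irasoma is most probable.

Irasoma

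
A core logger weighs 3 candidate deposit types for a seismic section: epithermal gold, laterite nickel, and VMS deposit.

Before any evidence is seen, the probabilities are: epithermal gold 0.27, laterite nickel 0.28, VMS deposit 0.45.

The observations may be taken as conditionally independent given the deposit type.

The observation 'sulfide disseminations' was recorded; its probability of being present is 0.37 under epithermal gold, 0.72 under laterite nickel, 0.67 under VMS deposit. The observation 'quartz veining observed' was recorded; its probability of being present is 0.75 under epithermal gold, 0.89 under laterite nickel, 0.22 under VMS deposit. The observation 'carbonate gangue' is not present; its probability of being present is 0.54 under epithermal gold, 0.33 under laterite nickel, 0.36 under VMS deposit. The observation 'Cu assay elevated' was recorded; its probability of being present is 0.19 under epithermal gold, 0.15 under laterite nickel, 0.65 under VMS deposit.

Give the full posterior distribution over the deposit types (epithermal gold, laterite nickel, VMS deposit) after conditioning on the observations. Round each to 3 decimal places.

0.126, 0.346, 0.529

By Bayes' rule with conditional independence, the unnormalized weight for each hypothesis is prior × ∏ likelihoods (using 1 − P(present | H) for each absent observation):
  epithermal gold: 0.27 × 0.37 × 0.75 × (1 − 0.54) × 0.19 = 0.0065484
  laterite nickel: 0.28 × 0.72 × 0.89 × (1 − 0.33) × 0.15 = 0.018032
  VMS deposit: 0.45 × 0.67 × 0.22 × (1 − 0.36) × 0.65 = 0.027593
Marginal likelihood of the evidence = 0.052174.
P(epithermal gold | evidence) = 0.0065484 / 0.052174 ≈ 0.126
P(laterite nickel | evidence) = 0.018032 / 0.052174 ≈ 0.346
P(VMS deposit | evidence) = 0.027593 / 0.052174 ≈ 0.529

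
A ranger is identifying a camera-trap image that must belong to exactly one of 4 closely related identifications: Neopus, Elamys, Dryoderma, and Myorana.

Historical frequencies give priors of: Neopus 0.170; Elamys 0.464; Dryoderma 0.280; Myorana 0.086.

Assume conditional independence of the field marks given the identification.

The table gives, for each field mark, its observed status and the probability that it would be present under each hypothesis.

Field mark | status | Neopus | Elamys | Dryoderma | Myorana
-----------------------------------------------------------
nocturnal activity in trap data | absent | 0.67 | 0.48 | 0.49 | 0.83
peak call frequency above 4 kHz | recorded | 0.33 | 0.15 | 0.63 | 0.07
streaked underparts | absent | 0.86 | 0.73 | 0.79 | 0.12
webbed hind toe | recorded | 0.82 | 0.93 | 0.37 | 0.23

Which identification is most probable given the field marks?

By Bayes' rule with conditional independence, the unnormalized weight for each hypothesis is prior × ∏ likelihoods (using 1 − P(present | H) for each absent field mark):
  Neopus: 0.170 × (1 − 0.67) × 0.33 × (1 − 0.86) × 0.82 = 0.0021253
  Elamys: 0.464 × (1 − 0.48) × 0.15 × (1 − 0.73) × 0.93 = 0.0090878
  Dryoderma: 0.280 × (1 − 0.49) × 0.63 × (1 − 0.79) × 0.37 = 0.0069902
  Myorana: 0.086 × (1 − 0.83) × 0.07 × (1 − 0.12) × 0.23 = 0.00020714
The unnormalized weights sum to 0.01841.
P(Neopus | evidence) ≈ 0.0021253 / 0.01841 ≈ 0.115
P(Elamys | evidence) ≈ 0.0090878 / 0.01841 ≈ 0.494
P(Dryoderma | evidence) ≈ 0.0069902 / 0.01841 ≈ 0.380
P(Myorana | evidence) ≈ 0.00020714 / 0.01841 ≈ 0.011
The largest is 0.494, so Elamys is most probable.

Elamys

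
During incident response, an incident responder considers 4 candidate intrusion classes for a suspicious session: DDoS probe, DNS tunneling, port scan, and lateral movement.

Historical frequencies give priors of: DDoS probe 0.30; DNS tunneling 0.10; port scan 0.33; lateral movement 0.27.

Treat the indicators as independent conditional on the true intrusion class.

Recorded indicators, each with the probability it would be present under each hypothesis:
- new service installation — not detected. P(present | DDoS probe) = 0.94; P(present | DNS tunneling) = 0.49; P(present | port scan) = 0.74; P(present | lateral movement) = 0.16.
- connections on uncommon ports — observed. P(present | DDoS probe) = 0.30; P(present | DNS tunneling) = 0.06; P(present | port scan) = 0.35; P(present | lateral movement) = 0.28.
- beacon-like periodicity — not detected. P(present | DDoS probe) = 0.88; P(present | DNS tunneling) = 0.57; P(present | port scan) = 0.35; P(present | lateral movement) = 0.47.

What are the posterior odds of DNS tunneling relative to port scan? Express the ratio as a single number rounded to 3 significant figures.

The normalizing constant cancels in an odds ratio, so compute prior × likelihood for the two hypotheses only (using 1 − P(present | H) for each absent indicator):
  DNS tunneling: 0.10 × (1 − 0.49) × 0.06 × (1 − 0.57) = 0.0013158
  port scan: 0.33 × (1 − 0.74) × 0.35 × (1 − 0.35) = 0.019519
Posterior odds = 0.0013158 / 0.019519 ≈ 0.0674.

0.0674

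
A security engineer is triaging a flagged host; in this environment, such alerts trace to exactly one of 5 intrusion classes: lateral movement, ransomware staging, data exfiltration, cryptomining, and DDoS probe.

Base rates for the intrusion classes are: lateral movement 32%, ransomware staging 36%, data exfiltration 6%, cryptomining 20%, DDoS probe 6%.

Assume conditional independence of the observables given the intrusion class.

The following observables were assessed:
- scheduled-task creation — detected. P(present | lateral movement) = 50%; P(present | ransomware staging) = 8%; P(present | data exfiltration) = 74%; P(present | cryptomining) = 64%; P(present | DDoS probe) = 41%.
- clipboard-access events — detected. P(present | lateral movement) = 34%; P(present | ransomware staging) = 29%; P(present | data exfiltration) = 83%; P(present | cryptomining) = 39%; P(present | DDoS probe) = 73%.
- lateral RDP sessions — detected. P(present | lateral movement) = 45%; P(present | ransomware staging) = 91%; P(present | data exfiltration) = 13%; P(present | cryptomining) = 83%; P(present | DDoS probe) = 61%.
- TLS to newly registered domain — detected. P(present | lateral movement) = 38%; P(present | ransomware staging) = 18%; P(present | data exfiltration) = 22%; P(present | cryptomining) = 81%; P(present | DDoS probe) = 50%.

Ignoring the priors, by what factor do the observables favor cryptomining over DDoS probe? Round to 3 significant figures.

Take the product of per-observable likelihoods under each hypothesis, then divide.
  cryptomining: 0.64 × 0.39 × 0.83 × 0.81 = 0.16781
  DDoS probe: 0.41 × 0.73 × 0.61 × 0.50 = 0.091286
Bayes factor = 0.16781 / 0.091286 ≈ 1.84

1.84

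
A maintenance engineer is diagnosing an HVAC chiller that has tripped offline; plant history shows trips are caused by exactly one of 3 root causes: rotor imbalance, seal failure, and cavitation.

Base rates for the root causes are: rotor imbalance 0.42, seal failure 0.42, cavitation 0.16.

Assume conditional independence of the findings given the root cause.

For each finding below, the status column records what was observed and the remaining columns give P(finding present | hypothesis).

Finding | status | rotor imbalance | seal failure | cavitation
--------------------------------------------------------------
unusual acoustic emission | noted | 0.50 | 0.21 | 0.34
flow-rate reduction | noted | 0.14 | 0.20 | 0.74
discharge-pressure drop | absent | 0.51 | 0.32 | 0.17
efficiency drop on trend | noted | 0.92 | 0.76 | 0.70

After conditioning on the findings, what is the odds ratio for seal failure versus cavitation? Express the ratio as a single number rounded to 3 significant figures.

Posterior odds equal prior odds times the likelihood ratio; only the two competing hypotheses matter (using 1 − P(present | H) for each absent finding).
  seal failure: 0.42 × 0.21 × 0.20 × (1 − 0.32) × 0.76 = 0.0091164
  cavitation: 0.16 × 0.34 × 0.74 × (1 − 0.17) × 0.70 = 0.023389
Odds(seal failure : cavitation) = 0.0091164 / 0.023389 ≈ 0.390.

0.390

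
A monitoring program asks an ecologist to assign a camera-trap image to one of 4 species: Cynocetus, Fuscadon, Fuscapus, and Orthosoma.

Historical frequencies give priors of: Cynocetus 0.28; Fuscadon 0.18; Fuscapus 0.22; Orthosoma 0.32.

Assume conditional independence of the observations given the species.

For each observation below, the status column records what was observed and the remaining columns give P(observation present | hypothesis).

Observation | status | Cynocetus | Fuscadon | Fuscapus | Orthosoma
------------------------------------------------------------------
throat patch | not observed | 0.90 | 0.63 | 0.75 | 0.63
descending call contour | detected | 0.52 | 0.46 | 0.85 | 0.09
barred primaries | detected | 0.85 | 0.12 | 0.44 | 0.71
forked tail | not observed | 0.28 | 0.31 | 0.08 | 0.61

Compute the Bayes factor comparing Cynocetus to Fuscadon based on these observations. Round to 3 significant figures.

2.26

Joint likelihood of the evidence pattern under each hypothesis (using 1 − P(present | H) for each absent observation):
  Cynocetus: (1 − 0.90) × 0.52 × 0.85 × (1 − 0.28) = 0.031824
  Fuscadon: (1 − 0.63) × 0.46 × 0.12 × (1 − 0.31) = 0.014093
Bayes factor = 0.031824 / 0.014093 ≈ 2.26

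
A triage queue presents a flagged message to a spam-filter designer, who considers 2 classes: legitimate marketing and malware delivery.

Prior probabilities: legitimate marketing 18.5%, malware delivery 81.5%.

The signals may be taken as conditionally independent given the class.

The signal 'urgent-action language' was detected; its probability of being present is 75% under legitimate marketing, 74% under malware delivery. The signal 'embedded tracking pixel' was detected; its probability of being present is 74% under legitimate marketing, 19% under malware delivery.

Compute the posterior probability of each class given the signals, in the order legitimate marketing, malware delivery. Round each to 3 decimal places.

0.473, 0.527

Multiply each prior by the joint likelihood of the signal pattern:
  legitimate marketing: 0.185 × 0.75 × 0.74 = 0.10267
  malware delivery: 0.815 × 0.74 × 0.19 = 0.11459
Normalizing constant Z = 0.10267 + 0.11459 = 0.21726.
P(legitimate marketing | evidence) = 0.10267 / 0.21726 ≈ 0.473
P(malware delivery | evidence) = 0.11459 / 0.21726 ≈ 0.527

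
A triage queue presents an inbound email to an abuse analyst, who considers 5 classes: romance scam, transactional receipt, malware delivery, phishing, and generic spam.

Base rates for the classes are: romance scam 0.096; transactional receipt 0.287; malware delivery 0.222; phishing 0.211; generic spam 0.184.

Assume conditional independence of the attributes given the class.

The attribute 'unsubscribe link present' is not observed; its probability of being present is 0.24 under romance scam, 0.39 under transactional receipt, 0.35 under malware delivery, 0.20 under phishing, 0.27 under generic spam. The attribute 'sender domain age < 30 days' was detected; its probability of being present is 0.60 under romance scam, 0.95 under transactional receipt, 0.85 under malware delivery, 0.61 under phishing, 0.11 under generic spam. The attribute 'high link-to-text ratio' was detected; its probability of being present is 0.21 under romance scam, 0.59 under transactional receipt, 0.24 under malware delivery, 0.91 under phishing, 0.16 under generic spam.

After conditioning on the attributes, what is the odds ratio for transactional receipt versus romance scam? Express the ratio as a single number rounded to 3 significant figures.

Unnormalized posterior weight (prior times the attribute likelihoods) for each of the two hypotheses (using 1 − P(present | H) for each absent attribute):
  transactional receipt: 0.287 × (1 − 0.39) × 0.95 × 0.59 = 0.098127
  romance scam: 0.096 × (1 − 0.24) × 0.60 × 0.21 = 0.009193
Odds(transactional receipt : romance scam) = 0.098127 / 0.009193 ≈ 10.7.

10.7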